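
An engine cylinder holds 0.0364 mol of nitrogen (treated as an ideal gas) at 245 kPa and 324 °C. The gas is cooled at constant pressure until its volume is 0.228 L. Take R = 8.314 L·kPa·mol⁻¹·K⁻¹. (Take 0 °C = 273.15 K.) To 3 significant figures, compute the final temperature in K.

T₂ ≈ 185 K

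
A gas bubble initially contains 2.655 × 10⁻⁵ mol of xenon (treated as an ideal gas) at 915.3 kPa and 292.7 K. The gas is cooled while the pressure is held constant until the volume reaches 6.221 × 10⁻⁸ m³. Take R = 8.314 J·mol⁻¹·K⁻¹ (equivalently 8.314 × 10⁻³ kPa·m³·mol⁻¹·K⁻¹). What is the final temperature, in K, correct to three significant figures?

From PV = nRT: V₁ = nRT₁/P₁ = 7.059e-08 m³.
Isobaric, so V/T is constant: P₂ = P₁; T₂ = T₁·(V₂/V₁) = 258.0 K.

T₂ ≈ 258 K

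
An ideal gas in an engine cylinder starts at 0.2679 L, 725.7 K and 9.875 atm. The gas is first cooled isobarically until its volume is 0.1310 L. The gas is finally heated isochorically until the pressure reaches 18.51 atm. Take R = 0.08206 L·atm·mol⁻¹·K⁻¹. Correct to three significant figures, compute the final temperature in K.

T₃ ≈ 665 K

P constant ⇒ V ∝ T: P₂ = P₁; T₂ = T₁·(V₂/V₁) = 354.9 K.
V constant ⇒ P ∝ T: V₃ = V₂; T₃ = T₂·(P₃/P₂) = 665.2 K.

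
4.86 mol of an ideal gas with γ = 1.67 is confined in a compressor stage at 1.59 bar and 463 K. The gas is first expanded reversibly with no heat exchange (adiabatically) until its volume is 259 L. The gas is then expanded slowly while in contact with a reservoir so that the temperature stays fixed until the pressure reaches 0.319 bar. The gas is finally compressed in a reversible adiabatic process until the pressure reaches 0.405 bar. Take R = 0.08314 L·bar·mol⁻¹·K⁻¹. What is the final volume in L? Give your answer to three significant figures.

From PV = nRT: V₁ = nRT₁/P₁ = 117.7 L.
Adiabatic (γ = 1.67), T V^(γ−1) and P V^γ constant: T₂ = T₁·(V₁/V₂)^(γ−1) = 272.9 K; P₂ = P₁·(V₁/V₂)^γ = 0.4257 bar.
T constant ⇒ Boyle's law P V = const: T₃ = T₂; V₃ = V₂·(P₂/P₃) = 345.7 L.
Reversible adiabatic, γ = 1.67: T₄ = T₃·(P₄/P₃)^((γ−1)/γ) = 300.3 K; V₄ = V₃·(P₃/P₄)^(1/γ) = 299.6 L.

V₄ ≈ 300 L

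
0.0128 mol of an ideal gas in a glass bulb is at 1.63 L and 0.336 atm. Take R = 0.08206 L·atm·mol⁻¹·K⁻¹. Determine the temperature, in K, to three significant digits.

PV = nRT ⇒ T = PV/(nR) = (0.336 × 1.63) / (0.0128 × 0.08206)

T ≈ 521 K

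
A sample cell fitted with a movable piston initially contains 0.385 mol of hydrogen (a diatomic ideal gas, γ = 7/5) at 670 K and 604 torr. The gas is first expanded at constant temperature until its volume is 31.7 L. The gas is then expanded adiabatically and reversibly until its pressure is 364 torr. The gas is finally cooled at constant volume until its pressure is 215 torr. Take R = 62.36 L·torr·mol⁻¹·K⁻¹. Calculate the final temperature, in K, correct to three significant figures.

T₄ ≈ 360 K

From PV = nRT: V₁ = nRT₁/P₁ = 26.63 L.
T constant ⇒ Boyle's law P V = const: T₂ = T₁; P₂ = P₁·(V₁/V₂) = 507.4 torr.
Adiabatic (γ = 7/5), T V^(γ−1) and P V^γ constant: T₃ = T₂·(P₃/P₂)^((γ−1)/γ) = 609.3 K; V₃ = V₂·(P₂/P₃)^(1/γ) = 40.19 L.
Isochoric, so P/T is constant: V₄ = V₃; T₄ = T₃·(P₄/P₃) = 359.9 K.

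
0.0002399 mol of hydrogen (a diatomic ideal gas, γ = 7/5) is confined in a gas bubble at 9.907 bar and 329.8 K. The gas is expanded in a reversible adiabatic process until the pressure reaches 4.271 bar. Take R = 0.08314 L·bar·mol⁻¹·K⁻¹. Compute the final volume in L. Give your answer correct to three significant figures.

V₂ ≈ 0.00121 L

From PV = nRT: V₁ = nRT₁/P₁ = 0.0006640 L.
Adiabatic (γ = 7/5), T V^(γ−1) and P V^γ constant: T₂ = T₁·(P₂/P₁)^((γ−1)/γ) = 259.3 K; V₂ = V₁·(P₁/P₂)^(1/γ) = 0.001211 L.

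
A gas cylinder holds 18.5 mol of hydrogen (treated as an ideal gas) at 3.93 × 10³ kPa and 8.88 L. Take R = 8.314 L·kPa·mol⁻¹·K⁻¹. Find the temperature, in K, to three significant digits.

T ≈ 227 K

PV = nRT ⇒ T = PV/(nR) = (3.93e+03 × 8.88) / (18.5 × 8.314)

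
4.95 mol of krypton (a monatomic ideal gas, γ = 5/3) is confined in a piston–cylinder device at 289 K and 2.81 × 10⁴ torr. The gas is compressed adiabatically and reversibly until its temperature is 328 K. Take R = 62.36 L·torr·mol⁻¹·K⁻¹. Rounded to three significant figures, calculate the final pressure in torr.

From PV = nRT: V₁ = nRT₁/P₁ = 3.175 L.
Adiabatic (γ = 5/3), T V^(γ−1) and P V^γ constant: P₂ = P₁·(T₂/T₁)^(γ/(γ−1)) = 3.856e+04 torr; V₂ = V₁·(T₁/T₂)^(1/(γ−1)) = 2.626 L.

P₂ ≈ 3.86e+04 torr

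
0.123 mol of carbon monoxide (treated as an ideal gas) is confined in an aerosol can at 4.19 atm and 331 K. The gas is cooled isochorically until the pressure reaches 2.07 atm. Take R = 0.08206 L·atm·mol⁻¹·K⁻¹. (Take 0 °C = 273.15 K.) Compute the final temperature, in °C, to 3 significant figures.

From PV = nRT: V₁ = nRT₁/P₁ = 0.7974 L.
Isochoric, so P/T is constant: V₂ = V₁; T₂ = T₁·(P₂/P₁) = 163.5 K.

T₂ ≈ -110 °C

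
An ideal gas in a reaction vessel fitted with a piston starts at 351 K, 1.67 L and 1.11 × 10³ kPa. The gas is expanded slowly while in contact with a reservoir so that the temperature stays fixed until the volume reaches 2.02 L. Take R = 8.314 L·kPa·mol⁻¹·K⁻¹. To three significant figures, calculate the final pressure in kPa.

P₂ ≈ 918 kPa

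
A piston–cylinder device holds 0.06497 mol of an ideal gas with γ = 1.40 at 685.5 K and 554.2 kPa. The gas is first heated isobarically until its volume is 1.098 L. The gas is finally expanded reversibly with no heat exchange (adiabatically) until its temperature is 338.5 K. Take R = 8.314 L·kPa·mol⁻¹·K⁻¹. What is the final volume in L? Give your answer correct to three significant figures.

From PV = nRT: V₁ = nRT₁/P₁ = 0.6681 L.
Isobaric, so V/T is constant: P₂ = P₁; T₂ = T₁·(V₂/V₁) = 1127 K.
Reversible adiabatic, γ = 1.40: P₃ = P₂·(T₃/T₂)^(γ/(γ−1)) = 8.242 kPa; V₃ = V₂·(T₂/T₃)^(1/(γ−1)) = 22.19 L.

V₃ ≈ 22.2 L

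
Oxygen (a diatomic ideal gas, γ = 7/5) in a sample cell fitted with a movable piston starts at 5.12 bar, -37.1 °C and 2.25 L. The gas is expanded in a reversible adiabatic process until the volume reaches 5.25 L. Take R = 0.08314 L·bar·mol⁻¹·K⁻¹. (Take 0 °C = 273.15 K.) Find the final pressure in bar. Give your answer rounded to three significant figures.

P₂ ≈ 1.56 bar

Convert: T₁ = 236.0 K.
Reversible adiabatic, γ = 7/5: T₂ = T₁·(V₁/V₂)^(γ−1) = 168.2 K; P₂ = P₁·(V₁/V₂)^γ = 1.564 bar.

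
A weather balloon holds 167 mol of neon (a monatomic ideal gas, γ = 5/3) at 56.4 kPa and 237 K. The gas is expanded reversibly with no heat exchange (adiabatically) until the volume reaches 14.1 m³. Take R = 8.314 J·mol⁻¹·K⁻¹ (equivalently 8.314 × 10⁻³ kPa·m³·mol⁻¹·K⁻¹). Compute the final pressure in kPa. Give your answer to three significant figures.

P₂ ≈ 13.0 kPa

From PV = nRT: V₁ = nRT₁/P₁ = 5.834 m³.
Adiabatic (γ = 5/3), T V^(γ−1) and P V^γ constant: T₂ = T₁·(V₁/V₂)^(γ−1) = 131.6 K; P₂ = P₁·(V₁/V₂)^γ = 12.96 kPa.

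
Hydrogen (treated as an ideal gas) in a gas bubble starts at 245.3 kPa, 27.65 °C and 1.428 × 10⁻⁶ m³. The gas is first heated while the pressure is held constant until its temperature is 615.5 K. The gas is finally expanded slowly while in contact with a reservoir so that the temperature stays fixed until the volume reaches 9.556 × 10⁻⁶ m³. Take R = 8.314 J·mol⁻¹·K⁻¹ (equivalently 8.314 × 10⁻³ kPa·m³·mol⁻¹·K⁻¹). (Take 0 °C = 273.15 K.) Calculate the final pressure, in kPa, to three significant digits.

P₃ ≈ 75.0 kPa

Convert: T₁ = 300.8 K.
Isobaric, so V/T is constant: P₂ = P₁; V₂ = V₁·(T₂/T₁) = 2.922e-06 m³.
Isothermal, so P V is constant: T₃ = T₂; P₃ = P₂·(V₂/V₃) = 75.01 kPa.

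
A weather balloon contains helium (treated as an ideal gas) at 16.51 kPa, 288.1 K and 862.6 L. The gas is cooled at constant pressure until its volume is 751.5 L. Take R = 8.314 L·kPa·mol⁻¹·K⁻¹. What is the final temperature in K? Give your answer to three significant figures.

T₂ ≈ 251 K

Isobaric, so V/T is constant: P₂ = P₁; T₂ = T₁·(V₂/V₁) = 251.0 K.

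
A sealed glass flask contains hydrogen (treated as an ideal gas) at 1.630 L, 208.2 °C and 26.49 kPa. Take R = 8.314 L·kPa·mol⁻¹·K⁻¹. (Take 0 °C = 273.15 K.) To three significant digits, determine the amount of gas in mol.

Convert: T = 481.35 K.
PV = nRT ⇒ n = PV/(RT) = (26.49 × 1.630) / (8.314 × 481.35)

n ≈ 0.0108 mol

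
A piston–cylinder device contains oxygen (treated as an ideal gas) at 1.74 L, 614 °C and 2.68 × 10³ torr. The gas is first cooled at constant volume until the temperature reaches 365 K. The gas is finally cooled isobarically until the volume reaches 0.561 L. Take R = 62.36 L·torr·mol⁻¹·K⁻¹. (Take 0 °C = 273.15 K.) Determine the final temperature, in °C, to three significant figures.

Convert: T₁ = 887.1 K.
Isochoric, so P/T is constant: V₂ = V₁; P₂ = P₁·(T₂/T₁) = 1103 torr.
P constant ⇒ V ∝ T: P₃ = P₂; T₃ = T₂·(V₃/V₂) = 117.7 K.

T₃ ≈ -155 °C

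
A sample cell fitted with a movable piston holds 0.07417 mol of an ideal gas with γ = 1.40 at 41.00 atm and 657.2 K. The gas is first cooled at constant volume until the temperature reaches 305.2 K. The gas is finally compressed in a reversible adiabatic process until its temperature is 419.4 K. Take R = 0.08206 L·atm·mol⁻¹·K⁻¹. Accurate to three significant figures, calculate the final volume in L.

From PV = nRT: V₁ = nRT₁/P₁ = 0.09756 L.
V constant ⇒ P ∝ T: V₂ = V₁; P₂ = P₁·(T₂/T₁) = 19.04 atm.
Reversible adiabatic, γ = 1.40: P₃ = P₂·(T₃/T₂)^(γ/(γ−1)) = 57.92 atm; V₃ = V₂·(T₂/T₃)^(1/(γ−1)) = 0.04407 L.

V₃ ≈ 0.0441 L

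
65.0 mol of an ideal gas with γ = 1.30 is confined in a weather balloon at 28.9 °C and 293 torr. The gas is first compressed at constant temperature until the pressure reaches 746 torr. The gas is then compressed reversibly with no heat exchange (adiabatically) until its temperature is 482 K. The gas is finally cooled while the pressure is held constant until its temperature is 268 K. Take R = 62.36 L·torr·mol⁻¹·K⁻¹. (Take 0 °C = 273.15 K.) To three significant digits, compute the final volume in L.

V₄ ≈ 192 L

Convert: T₁ = 302.0 K.
From PV = nRT: V₁ = nRT₁/P₁ = 4179 L.
Isothermal, so P V is constant: T₂ = T₁; V₂ = V₁·(P₁/P₂) = 1641 L.
Adiabatic (γ = 1.30), T V^(γ−1) and P V^γ constant: P₃ = P₂·(T₃/T₂)^(γ/(γ−1)) = 5653 torr; V₃ = V₂·(T₂/T₃)^(1/(γ−1)) = 345.6 L.
P constant ⇒ V ∝ T: P₄ = P₃; V₄ = V₃·(T₄/T₃) = 192.2 L.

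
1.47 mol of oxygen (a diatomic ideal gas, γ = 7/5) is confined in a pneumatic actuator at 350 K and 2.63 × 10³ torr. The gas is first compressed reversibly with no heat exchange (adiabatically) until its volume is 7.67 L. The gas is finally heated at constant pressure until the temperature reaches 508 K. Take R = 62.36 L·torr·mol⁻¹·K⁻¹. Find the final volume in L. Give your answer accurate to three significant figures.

V₃ ≈ 9.25 L

From PV = nRT: V₁ = nRT₁/P₁ = 12.20 L.
Adiabatic (γ = 7/5), T V^(γ−1) and P V^γ constant: T₂ = T₁·(V₁/V₂)^(γ−1) = 421.4 K; P₂ = P₁·(V₁/V₂)^γ = 5036 torr.
P constant ⇒ V ∝ T: P₃ = P₂; V₃ = V₂·(T₃/T₂) = 9.246 L.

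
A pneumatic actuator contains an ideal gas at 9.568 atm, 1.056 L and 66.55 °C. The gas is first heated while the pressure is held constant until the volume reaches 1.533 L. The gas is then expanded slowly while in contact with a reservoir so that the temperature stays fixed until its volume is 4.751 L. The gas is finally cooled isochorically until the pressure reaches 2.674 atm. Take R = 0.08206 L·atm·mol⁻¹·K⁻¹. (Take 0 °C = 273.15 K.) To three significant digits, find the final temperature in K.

T₄ ≈ 427 K

Convert: T₁ = 339.7 K.
P constant ⇒ V ∝ T: P₂ = P₁; T₂ = T₁·(V₂/V₁) = 493.1 K.
T constant ⇒ Boyle's law P V = const: T₃ = T₂; P₃ = P₂·(V₂/V₃) = 3.087 atm.
V constant ⇒ P ∝ T: V₄ = V₃; T₄ = T₃·(P₄/P₃) = 427.1 K.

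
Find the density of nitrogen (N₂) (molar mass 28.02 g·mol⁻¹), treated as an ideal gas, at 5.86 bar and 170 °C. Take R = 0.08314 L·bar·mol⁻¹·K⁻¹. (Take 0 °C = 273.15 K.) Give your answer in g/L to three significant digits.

ρ ≈ 4.46 g/L

ρ = PM/(RT) = (5.86 × 28.02) / (0.08314 × 443.1)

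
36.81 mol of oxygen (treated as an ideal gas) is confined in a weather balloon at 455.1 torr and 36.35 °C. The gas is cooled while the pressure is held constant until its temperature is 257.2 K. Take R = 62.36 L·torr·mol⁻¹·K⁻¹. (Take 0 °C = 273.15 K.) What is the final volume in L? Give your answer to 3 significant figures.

V₂ ≈ 1.30e+03 L

Convert: T₁ = 309.5 K.
From PV = nRT: V₁ = nRT₁/P₁ = 1561 L.
Isobaric, so V/T is constant: P₂ = P₁; V₂ = V₁·(T₂/T₁) = 1297 L.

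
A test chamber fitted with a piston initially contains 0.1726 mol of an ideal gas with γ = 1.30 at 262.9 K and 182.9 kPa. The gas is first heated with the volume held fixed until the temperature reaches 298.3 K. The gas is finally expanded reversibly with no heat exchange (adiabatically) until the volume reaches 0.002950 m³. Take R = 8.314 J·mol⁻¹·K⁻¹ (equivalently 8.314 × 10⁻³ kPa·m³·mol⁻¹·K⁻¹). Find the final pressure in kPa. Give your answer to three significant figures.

P₃ ≈ 130 kPa

From PV = nRT: V₁ = nRT₁/P₁ = 0.002063 m³.
Isochoric, so P/T is constant: V₂ = V₁; P₂ = P₁·(T₂/T₁) = 207.5 kPa.
Adiabatic (γ = 1.30), T V^(γ−1) and P V^γ constant: T₃ = T₂·(V₂/V₃)^(γ−1) = 267.9 K; P₃ = P₂·(V₂/V₃)^γ = 130.3 kPa.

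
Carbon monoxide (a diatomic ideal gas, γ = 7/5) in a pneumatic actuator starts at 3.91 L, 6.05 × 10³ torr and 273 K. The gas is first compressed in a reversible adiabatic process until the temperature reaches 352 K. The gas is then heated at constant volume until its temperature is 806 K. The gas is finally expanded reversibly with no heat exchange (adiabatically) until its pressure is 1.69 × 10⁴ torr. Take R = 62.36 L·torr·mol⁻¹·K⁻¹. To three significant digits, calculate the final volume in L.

V₄ ≈ 3.39 L

Reversible adiabatic, γ = 7/5: P₂ = P₁·(T₂/T₁)^(γ/(γ−1)) = 1.473e+04 torr; V₂ = V₁·(T₁/T₂)^(1/(γ−1)) = 2.071 L.
V constant ⇒ P ∝ T: V₃ = V₂; P₃ = P₂·(T₃/T₂) = 3.372e+04 torr.
Adiabatic (γ = 7/5), T V^(γ−1) and P V^γ constant: T₄ = T₃·(P₄/P₃)^((γ−1)/γ) = 661.6 K; V₄ = V₃·(P₃/P₄)^(1/γ) = 3.392 L.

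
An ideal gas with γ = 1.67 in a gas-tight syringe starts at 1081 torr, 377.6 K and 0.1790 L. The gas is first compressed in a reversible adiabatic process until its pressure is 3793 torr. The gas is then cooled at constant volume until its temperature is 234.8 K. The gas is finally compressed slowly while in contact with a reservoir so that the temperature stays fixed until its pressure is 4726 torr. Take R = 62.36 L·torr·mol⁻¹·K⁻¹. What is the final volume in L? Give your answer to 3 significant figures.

Reversible adiabatic, γ = 1.67: T₂ = T₁·(P₂/P₁)^((γ−1)/γ) = 624.8 K; V₂ = V₁·(P₁/P₂)^(1/γ) = 0.08441 L.
V constant ⇒ P ∝ T: V₃ = V₂; P₃ = P₂·(T₃/T₂) = 1425 torr.
T constant ⇒ Boyle's law P V = const: T₄ = T₃; V₄ = V₃·(P₃/P₄) = 0.02546 L.

V₄ ≈ 0.0255 L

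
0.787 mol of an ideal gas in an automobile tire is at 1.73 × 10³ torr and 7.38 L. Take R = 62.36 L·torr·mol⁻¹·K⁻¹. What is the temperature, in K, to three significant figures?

PV = nRT ⇒ T = PV/(nR) = (1.73e+03 × 7.38) / (0.787 × 62.36)

T ≈ 260 K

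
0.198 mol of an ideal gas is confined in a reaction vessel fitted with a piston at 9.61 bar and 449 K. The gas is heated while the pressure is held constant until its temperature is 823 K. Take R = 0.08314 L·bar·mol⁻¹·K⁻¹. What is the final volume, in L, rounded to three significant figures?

V₂ ≈ 1.41 L

From PV = nRT: V₁ = nRT₁/P₁ = 0.7691 L.
P constant ⇒ V ∝ T: P₂ = P₁; V₂ = V₁·(T₂/T₁) = 1.410 L.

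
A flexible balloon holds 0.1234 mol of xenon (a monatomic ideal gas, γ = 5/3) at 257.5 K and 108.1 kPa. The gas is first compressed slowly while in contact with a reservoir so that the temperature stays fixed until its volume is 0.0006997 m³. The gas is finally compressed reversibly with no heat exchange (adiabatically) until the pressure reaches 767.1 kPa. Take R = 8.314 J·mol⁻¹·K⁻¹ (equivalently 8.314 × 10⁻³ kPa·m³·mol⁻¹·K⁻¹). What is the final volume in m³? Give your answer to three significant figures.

From PV = nRT: V₁ = nRT₁/P₁ = 0.002444 m³.
T constant ⇒ Boyle's law P V = const: T₂ = T₁; P₂ = P₁·(V₁/V₂) = 377.6 kPa.
Reversible adiabatic, γ = 5/3: T₃ = T₂·(P₃/P₂)^((γ−1)/γ) = 341.9 K; V₃ = V₂·(P₂/P₃)^(1/γ) = 0.0004573 m³.

V₃ ≈ 0.000457 m³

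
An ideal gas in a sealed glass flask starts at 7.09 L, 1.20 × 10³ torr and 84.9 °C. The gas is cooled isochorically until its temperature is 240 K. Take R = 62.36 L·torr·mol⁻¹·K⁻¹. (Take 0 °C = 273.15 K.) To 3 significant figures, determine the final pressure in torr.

P₂ ≈ 804 torr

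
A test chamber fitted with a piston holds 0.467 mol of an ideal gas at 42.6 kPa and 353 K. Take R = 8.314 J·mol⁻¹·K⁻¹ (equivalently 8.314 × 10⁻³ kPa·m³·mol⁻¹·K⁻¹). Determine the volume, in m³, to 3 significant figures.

PV = nRT ⇒ V = nRT/P = (0.467 × 8.314 × 10⁻³ × 353) / 42.6

V ≈ 0.0322 m³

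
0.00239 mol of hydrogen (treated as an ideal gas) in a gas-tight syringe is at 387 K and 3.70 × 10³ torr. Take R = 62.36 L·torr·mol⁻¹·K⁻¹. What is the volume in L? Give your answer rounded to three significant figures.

V ≈ 0.0156 L

PV = nRT ⇒ V = nRT/P = (0.00239 × 62.36 × 387) / 3.70e+03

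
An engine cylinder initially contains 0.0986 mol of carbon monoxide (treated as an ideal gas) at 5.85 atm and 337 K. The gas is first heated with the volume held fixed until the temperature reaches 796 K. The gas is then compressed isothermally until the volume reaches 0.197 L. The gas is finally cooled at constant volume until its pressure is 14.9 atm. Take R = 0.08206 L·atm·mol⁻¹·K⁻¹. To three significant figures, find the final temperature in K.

T₄ ≈ 363 K

From PV = nRT: V₁ = nRT₁/P₁ = 0.4661 L.
Isochoric, so P/T is constant: V₂ = V₁; P₂ = P₁·(T₂/T₁) = 13.82 atm.
Isothermal, so P V is constant: T₃ = T₂; P₃ = P₂·(V₂/V₃) = 32.69 atm.
V constant ⇒ P ∝ T: V₄ = V₃; T₄ = T₃·(P₄/P₃) = 362.8 K.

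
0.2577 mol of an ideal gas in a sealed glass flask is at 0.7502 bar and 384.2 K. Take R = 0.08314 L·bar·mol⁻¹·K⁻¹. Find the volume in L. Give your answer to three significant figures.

PV = nRT ⇒ V = nRT/P = (0.2577 × 0.08314 × 384.2) / 0.7502

V ≈ 11.0 L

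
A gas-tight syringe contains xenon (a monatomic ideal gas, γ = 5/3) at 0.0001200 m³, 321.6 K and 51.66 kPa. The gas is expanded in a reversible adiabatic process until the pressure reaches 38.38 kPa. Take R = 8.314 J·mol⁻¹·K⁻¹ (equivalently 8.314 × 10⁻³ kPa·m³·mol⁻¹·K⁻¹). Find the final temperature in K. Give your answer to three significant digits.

T₂ ≈ 286 K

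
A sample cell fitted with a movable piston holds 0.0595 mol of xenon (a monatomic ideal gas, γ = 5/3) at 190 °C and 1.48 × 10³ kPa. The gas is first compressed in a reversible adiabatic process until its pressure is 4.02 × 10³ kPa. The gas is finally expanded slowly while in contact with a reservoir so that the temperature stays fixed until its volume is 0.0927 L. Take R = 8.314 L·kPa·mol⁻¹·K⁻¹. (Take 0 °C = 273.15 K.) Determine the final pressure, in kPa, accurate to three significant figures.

P₃ ≈ 3.69e+03 kPa

Convert: T₁ = 463.1 K.
From PV = nRT: V₁ = nRT₁/P₁ = 0.1548 L.
Adiabatic (γ = 5/3), T V^(γ−1) and P V^γ constant: T₂ = T₁·(P₂/P₁)^((γ−1)/γ) = 690.7 K; V₂ = V₁·(P₁/P₂)^(1/γ) = 0.08500 L.
Isothermal, so P V is constant: T₃ = T₂; P₃ = P₂·(V₂/V₃) = 3686 kPa.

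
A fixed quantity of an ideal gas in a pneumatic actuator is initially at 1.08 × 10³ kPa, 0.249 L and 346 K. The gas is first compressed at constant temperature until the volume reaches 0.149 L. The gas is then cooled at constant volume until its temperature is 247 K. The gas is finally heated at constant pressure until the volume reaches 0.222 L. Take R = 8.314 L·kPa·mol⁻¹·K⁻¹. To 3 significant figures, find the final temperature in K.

T₄ ≈ 368 K

T constant ⇒ Boyle's law P V = const: T₂ = T₁; P₂ = P₁·(V₁/V₂) = 1805 kPa.
V constant ⇒ P ∝ T: V₃ = V₂; P₃ = P₂·(T₃/T₂) = 1288 kPa.
Isobaric, so V/T is constant: P₄ = P₃; T₄ = T₃·(V₄/V₃) = 368.0 K.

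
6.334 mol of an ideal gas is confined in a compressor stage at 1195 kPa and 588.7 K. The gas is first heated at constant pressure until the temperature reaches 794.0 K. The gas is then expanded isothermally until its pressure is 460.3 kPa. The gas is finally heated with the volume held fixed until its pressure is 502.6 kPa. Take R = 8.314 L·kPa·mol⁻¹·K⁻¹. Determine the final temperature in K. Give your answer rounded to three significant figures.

From PV = nRT: V₁ = nRT₁/P₁ = 25.94 L.
P constant ⇒ V ∝ T: P₂ = P₁; V₂ = V₁·(T₂/T₁) = 34.99 L.
Isothermal, so P V is constant: T₃ = T₂; V₃ = V₂·(P₂/P₃) = 90.84 L.
V constant ⇒ P ∝ T: V₄ = V₃; T₄ = T₃·(P₄/P₃) = 867.0 K.

T₄ ≈ 867 K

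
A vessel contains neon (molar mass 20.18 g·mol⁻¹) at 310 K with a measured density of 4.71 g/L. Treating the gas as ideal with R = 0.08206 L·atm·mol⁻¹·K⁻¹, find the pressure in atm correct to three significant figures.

ρ = PM/(RT) ⇒ P = ρRT/M = (4.71 × 0.08206 × 310.0) / 20.18

P ≈ 5.94 atm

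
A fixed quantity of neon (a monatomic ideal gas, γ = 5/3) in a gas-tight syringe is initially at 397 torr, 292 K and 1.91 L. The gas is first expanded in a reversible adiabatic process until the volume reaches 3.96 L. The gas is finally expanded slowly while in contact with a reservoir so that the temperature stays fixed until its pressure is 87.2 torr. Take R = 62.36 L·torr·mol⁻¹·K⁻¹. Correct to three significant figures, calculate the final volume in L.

Adiabatic (γ = 5/3), T V^(γ−1) and P V^γ constant: T₂ = T₁·(V₁/V₂)^(γ−1) = 179.6 K; P₂ = P₁·(V₁/V₂)^γ = 117.8 torr.
Isothermal, so P V is constant: T₃ = T₂; V₃ = V₂·(P₂/P₃) = 5.348 L.

V₃ ≈ 5.35 L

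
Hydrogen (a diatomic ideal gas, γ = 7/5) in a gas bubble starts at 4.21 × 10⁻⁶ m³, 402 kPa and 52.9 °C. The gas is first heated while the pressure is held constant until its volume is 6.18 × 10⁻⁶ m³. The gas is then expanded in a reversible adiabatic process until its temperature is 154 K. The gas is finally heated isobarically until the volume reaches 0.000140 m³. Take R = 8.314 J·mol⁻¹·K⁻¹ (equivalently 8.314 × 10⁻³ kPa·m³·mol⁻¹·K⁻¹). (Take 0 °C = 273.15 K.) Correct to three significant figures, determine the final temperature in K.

Convert: T₁ = 326.0 K.
P constant ⇒ V ∝ T: P₂ = P₁; T₂ = T₁·(V₂/V₁) = 478.6 K.
Reversible adiabatic, γ = 7/5: P₃ = P₂·(T₃/T₂)^(γ/(γ−1)) = 7.596 kPa; V₃ = V₂·(T₂/T₃)^(1/(γ−1)) = 0.0001052 m³.
Isobaric, so V/T is constant: P₄ = P₃; T₄ = T₃·(V₄/V₃) = 204.9 K.

T₄ ≈ 205 K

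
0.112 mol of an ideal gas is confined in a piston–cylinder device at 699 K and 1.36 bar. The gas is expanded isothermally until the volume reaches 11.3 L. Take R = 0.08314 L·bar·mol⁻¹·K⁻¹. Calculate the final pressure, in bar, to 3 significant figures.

From PV = nRT: V₁ = nRT₁/P₁ = 4.786 L.
T constant ⇒ Boyle's law P V = const: T₂ = T₁; P₂ = P₁·(V₁/V₂) = 0.5760 bar.

P₂ ≈ 0.576 bar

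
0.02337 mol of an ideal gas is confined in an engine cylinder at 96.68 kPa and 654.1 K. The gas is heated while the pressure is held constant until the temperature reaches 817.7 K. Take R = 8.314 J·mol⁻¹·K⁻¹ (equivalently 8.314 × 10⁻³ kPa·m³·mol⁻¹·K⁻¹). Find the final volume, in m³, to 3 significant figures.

V₂ ≈ 0.00164 m³

From PV = nRT: V₁ = nRT₁/P₁ = 0.001315 m³.
P constant ⇒ V ∝ T: P₂ = P₁; V₂ = V₁·(T₂/T₁) = 0.001643 m³.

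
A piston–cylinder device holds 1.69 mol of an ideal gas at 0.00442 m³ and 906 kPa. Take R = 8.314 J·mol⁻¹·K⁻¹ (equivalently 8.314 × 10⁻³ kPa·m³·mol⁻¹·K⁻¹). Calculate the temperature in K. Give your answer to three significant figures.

T ≈ 285 K

PV = nRT ⇒ T = PV/(nR) = (906 × 0.00442) / (1.69 × 8.314 × 10⁻³)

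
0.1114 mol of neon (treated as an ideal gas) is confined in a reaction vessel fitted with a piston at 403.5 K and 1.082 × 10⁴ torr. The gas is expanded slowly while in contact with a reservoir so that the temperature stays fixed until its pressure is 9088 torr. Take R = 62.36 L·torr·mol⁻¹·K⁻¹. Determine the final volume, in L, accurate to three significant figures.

From PV = nRT: V₁ = nRT₁/P₁ = 0.2591 L.
T constant ⇒ Boyle's law P V = const: T₂ = T₁; V₂ = V₁·(P₁/P₂) = 0.3084 L.

V₂ ≈ 0.308 L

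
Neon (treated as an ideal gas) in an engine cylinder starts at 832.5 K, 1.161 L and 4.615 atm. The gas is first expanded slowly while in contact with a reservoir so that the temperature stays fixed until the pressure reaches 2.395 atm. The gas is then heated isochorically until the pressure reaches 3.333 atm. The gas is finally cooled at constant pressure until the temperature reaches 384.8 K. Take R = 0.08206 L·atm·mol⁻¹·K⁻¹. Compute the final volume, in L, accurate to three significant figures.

V₄ ≈ 0.743 L

T constant ⇒ Boyle's law P V = const: T₂ = T₁; V₂ = V₁·(P₁/P₂) = 2.237 L.
Isochoric, so P/T is constant: V₃ = V₂; T₃ = T₂·(P₃/P₂) = 1159 K.
P constant ⇒ V ∝ T: P₄ = P₃; V₄ = V₃·(T₄/T₃) = 0.7431 L.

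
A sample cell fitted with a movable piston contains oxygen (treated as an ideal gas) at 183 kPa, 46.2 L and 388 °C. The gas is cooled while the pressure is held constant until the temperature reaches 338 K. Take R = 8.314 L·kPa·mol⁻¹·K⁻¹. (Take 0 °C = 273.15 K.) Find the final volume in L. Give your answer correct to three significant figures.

Convert: T₁ = 661.1 K.
P constant ⇒ V ∝ T: P₂ = P₁; V₂ = V₁·(T₂/T₁) = 23.62 L.

V₂ ≈ 23.6 L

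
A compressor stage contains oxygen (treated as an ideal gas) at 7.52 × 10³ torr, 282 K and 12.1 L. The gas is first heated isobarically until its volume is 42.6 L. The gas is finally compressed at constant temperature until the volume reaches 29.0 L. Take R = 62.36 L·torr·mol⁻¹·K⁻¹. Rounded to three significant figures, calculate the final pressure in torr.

P₃ ≈ 1.10e+04 torr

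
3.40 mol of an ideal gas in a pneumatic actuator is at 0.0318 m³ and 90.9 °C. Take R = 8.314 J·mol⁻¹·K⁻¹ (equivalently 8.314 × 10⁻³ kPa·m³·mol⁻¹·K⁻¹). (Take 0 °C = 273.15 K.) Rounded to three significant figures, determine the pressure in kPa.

P ≈ 324 kPa

Convert: T = 364.05 K.
PV = nRT ⇒ P = nRT/V = (3.40 × 8.314 × 10⁻³ × 364.05) / 0.0318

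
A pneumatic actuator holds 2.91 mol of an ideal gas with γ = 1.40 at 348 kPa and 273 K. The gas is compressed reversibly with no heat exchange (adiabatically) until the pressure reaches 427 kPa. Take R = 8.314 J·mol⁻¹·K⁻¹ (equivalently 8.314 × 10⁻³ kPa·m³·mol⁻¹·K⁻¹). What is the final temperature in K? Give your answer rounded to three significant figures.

T₂ ≈ 289 K

From PV = nRT: V₁ = nRT₁/P₁ = 0.01898 m³.
Reversible adiabatic, γ = 1.40: T₂ = T₁·(P₂/P₁)^((γ−1)/γ) = 289.4 K; V₂ = V₁·(P₁/P₂)^(1/γ) = 0.01640 m³.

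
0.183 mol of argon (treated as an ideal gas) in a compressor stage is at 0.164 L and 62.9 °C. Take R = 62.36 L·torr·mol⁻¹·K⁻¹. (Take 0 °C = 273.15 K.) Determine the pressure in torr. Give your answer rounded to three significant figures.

P ≈ 2.34e+04 torr

Convert: T = 336.05 K.
PV = nRT ⇒ P = nRT/V = (0.183 × 62.36 × 336.05) / 0.164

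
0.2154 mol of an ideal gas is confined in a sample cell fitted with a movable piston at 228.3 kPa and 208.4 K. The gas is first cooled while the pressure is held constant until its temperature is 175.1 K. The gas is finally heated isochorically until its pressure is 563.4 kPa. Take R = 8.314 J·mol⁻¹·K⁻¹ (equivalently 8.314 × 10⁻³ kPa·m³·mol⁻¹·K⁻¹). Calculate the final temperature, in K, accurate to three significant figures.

T₃ ≈ 432 K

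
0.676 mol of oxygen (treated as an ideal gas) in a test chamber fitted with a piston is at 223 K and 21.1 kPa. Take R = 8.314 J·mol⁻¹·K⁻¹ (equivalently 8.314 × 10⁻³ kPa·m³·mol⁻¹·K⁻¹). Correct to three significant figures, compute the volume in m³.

V ≈ 0.0594 m³

PV = nRT ⇒ V = nRT/P = (0.676 × 8.314 × 10⁻³ × 223) / 21.1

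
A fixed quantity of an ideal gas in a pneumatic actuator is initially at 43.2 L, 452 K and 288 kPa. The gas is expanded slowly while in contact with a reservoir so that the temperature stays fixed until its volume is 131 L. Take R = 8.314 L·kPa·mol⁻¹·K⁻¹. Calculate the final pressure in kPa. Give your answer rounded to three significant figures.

P₂ ≈ 95.0 kPa

T constant ⇒ Boyle's law P V = const: T₂ = T₁; P₂ = P₁·(V₁/V₂) = 94.97 kPa.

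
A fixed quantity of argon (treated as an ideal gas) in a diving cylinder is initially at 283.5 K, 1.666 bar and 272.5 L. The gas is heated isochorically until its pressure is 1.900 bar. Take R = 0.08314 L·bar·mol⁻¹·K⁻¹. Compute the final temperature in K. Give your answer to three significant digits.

T₂ ≈ 323 K

V constant ⇒ P ∝ T: V₂ = V₁; T₂ = T₁·(P₂/P₁) = 323.3 K.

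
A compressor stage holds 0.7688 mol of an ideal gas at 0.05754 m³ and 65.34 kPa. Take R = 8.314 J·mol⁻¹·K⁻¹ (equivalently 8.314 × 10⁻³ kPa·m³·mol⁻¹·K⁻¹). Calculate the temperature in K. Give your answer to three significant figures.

T ≈ 588 K

PV = nRT ⇒ T = PV/(nR) = (65.34 × 0.05754) / (0.7688 × 8.314 × 10⁻³)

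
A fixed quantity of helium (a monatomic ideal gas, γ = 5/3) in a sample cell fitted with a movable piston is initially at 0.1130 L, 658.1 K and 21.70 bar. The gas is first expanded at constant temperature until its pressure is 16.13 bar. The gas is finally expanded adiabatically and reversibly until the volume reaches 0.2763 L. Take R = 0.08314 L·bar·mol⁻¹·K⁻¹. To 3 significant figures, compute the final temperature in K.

Isothermal, so P V is constant: T₂ = T₁; V₂ = V₁·(P₁/P₂) = 0.1520 L.
Reversible adiabatic, γ = 5/3: T₃ = T₂·(V₂/V₃)^(γ−1) = 441.9 K; P₃ = P₂·(V₂/V₃)^γ = 5.959 bar.

T₃ ≈ 442 K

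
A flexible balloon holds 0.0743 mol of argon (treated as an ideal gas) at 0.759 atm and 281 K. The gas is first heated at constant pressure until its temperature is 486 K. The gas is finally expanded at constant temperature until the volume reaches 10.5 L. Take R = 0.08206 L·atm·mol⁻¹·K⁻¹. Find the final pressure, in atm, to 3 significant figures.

From PV = nRT: V₁ = nRT₁/P₁ = 2.257 L.
P constant ⇒ V ∝ T: P₂ = P₁; V₂ = V₁·(T₂/T₁) = 3.904 L.
Isothermal, so P V is constant: T₃ = T₂; P₃ = P₂·(V₂/V₃) = 0.2822 atm.

P₃ ≈ 0.282 atm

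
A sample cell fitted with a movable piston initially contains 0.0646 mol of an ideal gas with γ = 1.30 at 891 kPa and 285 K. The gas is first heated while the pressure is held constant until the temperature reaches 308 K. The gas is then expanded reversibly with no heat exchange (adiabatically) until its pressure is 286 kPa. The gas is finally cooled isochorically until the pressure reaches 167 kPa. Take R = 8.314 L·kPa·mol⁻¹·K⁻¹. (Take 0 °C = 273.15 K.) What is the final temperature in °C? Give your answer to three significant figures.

From PV = nRT: V₁ = nRT₁/P₁ = 0.1718 L.
Isobaric, so V/T is constant: P₂ = P₁; V₂ = V₁·(T₂/T₁) = 0.1857 L.
Adiabatic (γ = 1.30), T V^(γ−1) and P V^γ constant: T₃ = T₂·(P₃/P₂)^((γ−1)/γ) = 237.0 K; V₃ = V₂·(P₂/P₃)^(1/γ) = 0.4450 L.
V constant ⇒ P ∝ T: V₄ = V₃; T₄ = T₃·(P₄/P₃) = 138.4 K.

T₄ ≈ -135 °C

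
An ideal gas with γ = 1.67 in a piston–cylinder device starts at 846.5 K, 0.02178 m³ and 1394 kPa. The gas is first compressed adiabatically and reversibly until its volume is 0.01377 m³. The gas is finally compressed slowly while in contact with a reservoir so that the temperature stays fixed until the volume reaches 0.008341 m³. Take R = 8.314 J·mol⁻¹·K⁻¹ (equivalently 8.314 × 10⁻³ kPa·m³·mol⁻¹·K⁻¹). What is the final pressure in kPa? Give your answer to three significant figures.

P₃ ≈ 4.95e+03 kPa

Adiabatic (γ = 1.67), T V^(γ−1) and P V^γ constant: T₂ = T₁·(V₁/V₂)^(γ−1) = 1151 K; P₂ = P₁·(V₁/V₂)^γ = 2998 kPa.
T constant ⇒ Boyle's law P V = const: T₃ = T₂; P₃ = P₂·(V₂/V₃) = 4949 kPa.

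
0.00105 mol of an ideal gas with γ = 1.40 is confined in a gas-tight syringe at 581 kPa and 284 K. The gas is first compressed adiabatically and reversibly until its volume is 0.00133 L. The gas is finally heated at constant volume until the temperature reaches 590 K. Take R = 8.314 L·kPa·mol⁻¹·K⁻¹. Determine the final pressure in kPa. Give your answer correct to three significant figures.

P₃ ≈ 3.87e+03 kPa

From PV = nRT: V₁ = nRT₁/P₁ = 0.004267 L.
Reversible adiabatic, γ = 1.40: T₂ = T₁·(V₁/V₂)^(γ−1) = 452.7 K; P₂ = P₁·(V₁/V₂)^γ = 2972 kPa.
Isochoric, so P/T is constant: V₃ = V₂; P₃ = P₂·(T₃/T₂) = 3873 kPa.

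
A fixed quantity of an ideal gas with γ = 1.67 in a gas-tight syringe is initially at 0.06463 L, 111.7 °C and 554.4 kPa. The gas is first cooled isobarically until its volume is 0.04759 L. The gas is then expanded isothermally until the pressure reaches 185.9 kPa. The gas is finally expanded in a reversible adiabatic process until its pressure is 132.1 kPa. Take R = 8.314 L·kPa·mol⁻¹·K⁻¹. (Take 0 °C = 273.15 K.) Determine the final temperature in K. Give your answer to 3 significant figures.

T₄ ≈ 247 K

Convert: T₁ = 384.8 K.
P constant ⇒ V ∝ T: P₂ = P₁; T₂ = T₁·(V₂/V₁) = 283.4 K.
Isothermal, so P V is constant: T₃ = T₂; V₃ = V₂·(P₂/P₃) = 0.1419 L.
Adiabatic (γ = 1.67), T V^(γ−1) and P V^γ constant: T₄ = T₃·(P₄/P₃)^((γ−1)/γ) = 247.1 K; V₄ = V₃·(P₃/P₄)^(1/γ) = 0.1741 L.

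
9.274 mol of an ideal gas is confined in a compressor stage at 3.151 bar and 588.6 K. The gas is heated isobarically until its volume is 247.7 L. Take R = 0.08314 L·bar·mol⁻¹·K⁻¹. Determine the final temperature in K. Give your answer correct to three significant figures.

From PV = nRT: V₁ = nRT₁/P₁ = 144.0 L.
Isobaric, so V/T is constant: P₂ = P₁; T₂ = T₁·(V₂/V₁) = 1012 K.

T₂ ≈ 1.01e+03 K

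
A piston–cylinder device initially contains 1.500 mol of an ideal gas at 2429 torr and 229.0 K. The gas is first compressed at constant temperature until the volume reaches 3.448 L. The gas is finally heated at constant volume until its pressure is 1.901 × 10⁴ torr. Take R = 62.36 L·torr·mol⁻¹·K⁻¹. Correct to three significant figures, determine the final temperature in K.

T₃ ≈ 701 K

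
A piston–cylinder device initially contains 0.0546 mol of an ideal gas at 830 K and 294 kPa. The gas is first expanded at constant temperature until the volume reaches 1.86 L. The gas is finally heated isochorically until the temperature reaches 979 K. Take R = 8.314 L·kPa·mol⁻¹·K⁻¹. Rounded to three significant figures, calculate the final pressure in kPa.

P₃ ≈ 239 kPa

From PV = nRT: V₁ = nRT₁/P₁ = 1.282 L.
Isothermal, so P V is constant: T₂ = T₁; P₂ = P₁·(V₁/V₂) = 202.6 kPa.
V constant ⇒ P ∝ T: V₃ = V₂; P₃ = P₂·(T₃/T₂) = 238.9 kPa.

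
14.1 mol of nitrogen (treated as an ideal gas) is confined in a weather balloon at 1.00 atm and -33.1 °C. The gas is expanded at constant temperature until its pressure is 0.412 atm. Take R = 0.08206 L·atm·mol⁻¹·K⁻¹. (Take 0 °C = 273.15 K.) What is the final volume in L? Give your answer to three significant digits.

Convert: T₁ = 240.0 K.
From PV = nRT: V₁ = nRT₁/P₁ = 277.7 L.
Isothermal, so P V is constant: T₂ = T₁; V₂ = V₁·(P₁/P₂) = 674.1 L.

V₂ ≈ 674 L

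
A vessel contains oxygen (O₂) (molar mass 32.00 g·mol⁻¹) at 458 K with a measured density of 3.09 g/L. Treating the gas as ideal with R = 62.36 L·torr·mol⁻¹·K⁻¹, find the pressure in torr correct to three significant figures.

P ≈ 2.76e+03 torr

ρ = PM/(RT) ⇒ P = ρRT/M = (3.09 × 62.36 × 458.0) / 32.00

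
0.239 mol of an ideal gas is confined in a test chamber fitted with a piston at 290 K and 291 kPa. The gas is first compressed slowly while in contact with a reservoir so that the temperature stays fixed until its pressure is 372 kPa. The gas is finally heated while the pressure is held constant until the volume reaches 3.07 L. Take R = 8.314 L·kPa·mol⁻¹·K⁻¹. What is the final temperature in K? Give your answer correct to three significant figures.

T₃ ≈ 575 K

From PV = nRT: V₁ = nRT₁/P₁ = 1.980 L.
Isothermal, so P V is constant: T₂ = T₁; V₂ = V₁·(P₁/P₂) = 1.549 L.
Isobaric, so V/T is constant: P₃ = P₂; T₃ = T₂·(V₃/V₂) = 574.7 K.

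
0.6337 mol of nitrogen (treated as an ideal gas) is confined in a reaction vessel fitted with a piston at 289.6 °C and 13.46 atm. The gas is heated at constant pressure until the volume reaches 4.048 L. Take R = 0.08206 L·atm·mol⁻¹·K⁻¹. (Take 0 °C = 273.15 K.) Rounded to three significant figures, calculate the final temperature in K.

T₂ ≈ 1.05e+03 K

Convert: T₁ = 562.8 K.
From PV = nRT: V₁ = nRT₁/P₁ = 2.174 L.
Isobaric, so V/T is constant: P₂ = P₁; T₂ = T₁·(V₂/V₁) = 1048 K.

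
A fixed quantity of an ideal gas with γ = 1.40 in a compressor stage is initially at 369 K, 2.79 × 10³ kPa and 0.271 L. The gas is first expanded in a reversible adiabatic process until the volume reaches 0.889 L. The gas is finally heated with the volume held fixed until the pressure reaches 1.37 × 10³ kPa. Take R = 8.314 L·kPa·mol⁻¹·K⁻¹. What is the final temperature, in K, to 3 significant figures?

T₃ ≈ 594 K

Reversible adiabatic, γ = 1.40: T₂ = T₁·(V₁/V₂)^(γ−1) = 229.4 K; P₂ = P₁·(V₁/V₂)^γ = 528.8 kPa.
Isochoric, so P/T is constant: V₃ = V₂; T₃ = T₂·(P₃/P₂) = 594.4 K.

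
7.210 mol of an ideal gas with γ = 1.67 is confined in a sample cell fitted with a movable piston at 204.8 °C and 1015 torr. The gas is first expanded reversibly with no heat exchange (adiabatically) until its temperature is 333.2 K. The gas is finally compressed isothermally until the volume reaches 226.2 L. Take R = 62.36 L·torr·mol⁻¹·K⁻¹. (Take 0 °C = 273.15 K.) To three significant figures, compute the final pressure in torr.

P₃ ≈ 662 torr

Convert: T₁ = 477.9 K.
From PV = nRT: V₁ = nRT₁/P₁ = 211.7 L.
Adiabatic (γ = 1.67), T V^(γ−1) and P V^γ constant: P₂ = P₁·(T₂/T₁)^(γ/(γ−1)) = 413.0 torr; V₂ = V₁·(T₁/T₂)^(1/(γ−1)) = 362.7 L.
Isothermal, so P V is constant: T₃ = T₂; P₃ = P₂·(V₂/V₃) = 662.3 torr.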